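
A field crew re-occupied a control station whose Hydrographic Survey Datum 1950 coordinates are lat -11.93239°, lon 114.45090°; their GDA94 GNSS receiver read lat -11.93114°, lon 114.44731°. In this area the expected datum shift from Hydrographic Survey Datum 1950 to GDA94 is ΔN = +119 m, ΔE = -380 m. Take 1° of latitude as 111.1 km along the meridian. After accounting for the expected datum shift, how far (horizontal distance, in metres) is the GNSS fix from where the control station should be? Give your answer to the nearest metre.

22 m

Observed coordinate differences: Δφ = +0.00125°, Δλ = -0.00359°.
Converting to metres (1° lat = 111100 m, cos φ = 0.978392): observed ΔN = 138.9 m, observed ΔE = -390.2 m.
Subtracting the expected shift leaves a residual of 138.9 − (119) = 19.9 m north and -390.2 − (-380) = -10.2 m east.
Residual distance = √(19.9² + (-10.2)²) = 22.4 m.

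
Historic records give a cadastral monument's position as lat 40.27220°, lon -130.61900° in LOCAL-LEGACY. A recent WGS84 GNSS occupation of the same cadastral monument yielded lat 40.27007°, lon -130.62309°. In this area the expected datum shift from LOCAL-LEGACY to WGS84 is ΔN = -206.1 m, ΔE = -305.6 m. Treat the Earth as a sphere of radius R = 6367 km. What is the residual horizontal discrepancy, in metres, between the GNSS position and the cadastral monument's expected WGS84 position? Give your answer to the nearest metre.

51 m

Observed coordinate differences: Δφ = -0.00213°, Δλ = -0.00409°.
Converting to metres (1° lat = 111125 m, cos φ = 0.762982): observed ΔN = -236.7 m, observed ΔE = -346.8 m.
Subtracting the expected shift leaves a residual of -236.7 − (-206.1) = -30.6 m north and -346.8 − (-305.6) = -41.2 m east.
Residual distance = √((-30.6)² + (-41.2)²) = 51.3 m.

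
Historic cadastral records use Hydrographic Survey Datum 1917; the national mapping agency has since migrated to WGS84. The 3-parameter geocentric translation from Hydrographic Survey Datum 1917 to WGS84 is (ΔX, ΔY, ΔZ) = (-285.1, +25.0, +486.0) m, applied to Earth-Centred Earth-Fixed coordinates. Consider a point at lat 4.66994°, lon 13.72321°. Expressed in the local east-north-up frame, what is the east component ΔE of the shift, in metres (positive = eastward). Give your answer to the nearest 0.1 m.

At φ = 4.66994°, λ = 13.72321°: sin φ = 0.081416, cos φ = 0.996680, sin λ = 0.237232, cos λ = 0.971453.
ΔE = −sin λ·ΔX + cos λ·ΔY = −(0.237232)·(-285.1) + (0.971453)·(25.0) = 91.92 m.

ΔE = 91.9 m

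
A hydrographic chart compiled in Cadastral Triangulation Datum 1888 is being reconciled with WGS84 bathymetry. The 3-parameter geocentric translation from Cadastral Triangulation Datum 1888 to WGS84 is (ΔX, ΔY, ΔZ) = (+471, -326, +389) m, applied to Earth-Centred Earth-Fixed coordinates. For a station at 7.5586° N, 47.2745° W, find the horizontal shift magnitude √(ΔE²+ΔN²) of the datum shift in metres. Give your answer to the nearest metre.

The local east axis at (φ, λ) is (−sin λ, cos λ, 0), so ΔE = −sin(-47.2745°)·471 + cos(-47.2745°)·(-326) = 124.82 m.
The local north axis is (−sin φ cos λ, −sin φ sin λ, cos φ), giving ΔN = -42.036 − 31.502 + 385.620 = 312.08 m.
Horizontal magnitude = √(ΔE² + ΔN²) = √(124.82² + 312.08²) = 336.12 m.

336 m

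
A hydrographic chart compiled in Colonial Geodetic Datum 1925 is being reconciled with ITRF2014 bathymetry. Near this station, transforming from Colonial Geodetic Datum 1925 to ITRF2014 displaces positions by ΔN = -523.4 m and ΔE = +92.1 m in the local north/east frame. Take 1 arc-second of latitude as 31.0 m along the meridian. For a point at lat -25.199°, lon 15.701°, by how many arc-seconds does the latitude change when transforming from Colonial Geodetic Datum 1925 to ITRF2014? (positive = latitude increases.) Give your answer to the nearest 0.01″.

1″ of latitude = 31.00 m, so Δφ = -523.4 / 31.00 = -16.884″.

Δφ = -16.88″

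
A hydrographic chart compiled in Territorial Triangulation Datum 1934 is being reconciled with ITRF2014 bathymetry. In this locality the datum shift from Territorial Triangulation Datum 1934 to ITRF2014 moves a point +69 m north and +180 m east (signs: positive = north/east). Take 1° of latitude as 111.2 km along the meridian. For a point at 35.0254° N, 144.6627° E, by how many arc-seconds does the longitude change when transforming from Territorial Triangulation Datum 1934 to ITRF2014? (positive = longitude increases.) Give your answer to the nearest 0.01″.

Δλ = 7.12″

At latitude 35.0254°, cos φ = 0.818898.
1° of longitude at this latitude = 111.2 × cos φ = 91.06 km, so Δλ = 180.0 / 91061.4 = 0.0019767° = 7.116″.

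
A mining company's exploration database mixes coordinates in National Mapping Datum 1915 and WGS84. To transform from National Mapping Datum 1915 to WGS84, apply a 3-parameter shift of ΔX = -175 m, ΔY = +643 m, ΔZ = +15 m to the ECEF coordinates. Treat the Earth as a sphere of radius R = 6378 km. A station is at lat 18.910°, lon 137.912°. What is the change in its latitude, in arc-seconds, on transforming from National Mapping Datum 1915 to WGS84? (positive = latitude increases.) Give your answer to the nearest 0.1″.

Δφ = -5.4″

sin φ = 0.324083, cos φ = 0.946029, sin λ = 0.670271, cos λ = -0.742116.
North component: ΔN = −sin φ cos λ·ΔX − sin φ sin λ·ΔY + cos φ·ΔZ = −(0.324083)(-0.742116)(-175) − (0.324083)(0.670271)(643) + (0.946029)(15) = -167.57 m.
1° of latitude spans πR/180 = 111317 m, so Δφ = -167.57 / 111317 × 3600 = -5.419″.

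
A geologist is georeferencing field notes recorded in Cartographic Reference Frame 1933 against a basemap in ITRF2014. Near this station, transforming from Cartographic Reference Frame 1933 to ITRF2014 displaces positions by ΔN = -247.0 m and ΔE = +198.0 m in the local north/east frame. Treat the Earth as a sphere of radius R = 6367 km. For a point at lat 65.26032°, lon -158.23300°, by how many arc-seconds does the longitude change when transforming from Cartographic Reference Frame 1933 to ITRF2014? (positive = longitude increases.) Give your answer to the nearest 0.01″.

At latitude 65.26032°, cos φ = 0.418496.
One radian of longitude at latitude φ spans R cos φ, so Δλ = ΔE / (R cos φ) = 198.0 / (6367000 × 0.418496) = 7.4309e-05 rad = 15.327″.

Δλ = 15.33″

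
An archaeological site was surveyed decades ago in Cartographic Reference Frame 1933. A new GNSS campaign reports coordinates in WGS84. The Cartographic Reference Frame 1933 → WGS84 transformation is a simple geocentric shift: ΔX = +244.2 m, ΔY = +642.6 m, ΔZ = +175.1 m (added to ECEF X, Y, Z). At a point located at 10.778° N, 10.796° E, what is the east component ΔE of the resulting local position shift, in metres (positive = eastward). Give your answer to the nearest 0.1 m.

At φ = 10.778°, λ = 10.796°: sin φ = 0.187004, cos φ = 0.982359, sin λ = 0.187313, cos λ = 0.982300.
ΔE = −sin λ·ΔX + cos λ·ΔY = −(0.187313)·(244.2) + (0.982300)·(642.6) = 585.48 m.

ΔE = 585.5 m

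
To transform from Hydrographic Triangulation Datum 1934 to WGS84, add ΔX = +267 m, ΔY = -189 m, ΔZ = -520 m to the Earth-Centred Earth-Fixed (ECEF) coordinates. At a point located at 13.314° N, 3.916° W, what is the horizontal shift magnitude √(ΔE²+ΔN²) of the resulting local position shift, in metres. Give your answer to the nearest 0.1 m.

595.2 m

The local east axis at (φ, λ) is (−sin λ, cos λ, 0), so ΔE = −sin(-3.916°)·267 + cos(-3.916°)·(-189) = -170.32 m.
The local north axis is (−sin φ cos λ, −sin φ sin λ, cos φ), giving ΔN = -61.343 − 2.972 − 506.024 = -570.34 m.
Horizontal magnitude = √(ΔE² + ΔN²) = √((-170.32)² + (-570.34)²) = 595.23 m.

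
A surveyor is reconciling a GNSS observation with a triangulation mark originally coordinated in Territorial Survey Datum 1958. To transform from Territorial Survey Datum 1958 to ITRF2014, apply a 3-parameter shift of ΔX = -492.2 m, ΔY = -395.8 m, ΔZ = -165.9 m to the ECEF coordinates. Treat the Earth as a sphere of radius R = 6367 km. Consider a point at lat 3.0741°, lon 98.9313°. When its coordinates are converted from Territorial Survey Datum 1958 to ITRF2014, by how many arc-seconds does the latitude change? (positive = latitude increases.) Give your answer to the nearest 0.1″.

sin φ = 0.053627, cos φ = 0.998561, sin λ = 0.987875, cos λ = -0.155250.
North component: ΔN = −sin φ cos λ·ΔX − sin φ sin λ·ΔY + cos φ·ΔZ = −(0.053627)(-0.155250)(-492.2) − (0.053627)(0.987875)(-395.8) + (0.998561)(-165.9) = -148.79 m.
1° of latitude spans πR/180 = 111125 m, so Δφ = -148.79 / 111125 × 3600 = -4.820″.

Δφ = -4.8″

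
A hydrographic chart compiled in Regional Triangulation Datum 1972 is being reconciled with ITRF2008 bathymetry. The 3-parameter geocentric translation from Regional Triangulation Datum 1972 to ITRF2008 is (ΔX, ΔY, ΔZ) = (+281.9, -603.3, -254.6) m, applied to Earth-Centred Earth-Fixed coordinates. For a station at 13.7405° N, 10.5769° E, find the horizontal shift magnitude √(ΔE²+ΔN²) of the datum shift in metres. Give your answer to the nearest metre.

706 m

The local east axis at (φ, λ) is (−sin λ, cos λ, 0), so ΔE = −sin(10.5769°)·281.9 + cos(10.5769°)·(-603.3) = -644.79 m.
The local north axis is (−sin φ cos λ, −sin φ sin λ, cos φ), giving ΔN = -65.821 + 26.303 − 247.314 = -286.83 m.
Horizontal magnitude = √(ΔE² + ΔN²) = √((-644.79)² + (-286.83)²) = 705.71 m.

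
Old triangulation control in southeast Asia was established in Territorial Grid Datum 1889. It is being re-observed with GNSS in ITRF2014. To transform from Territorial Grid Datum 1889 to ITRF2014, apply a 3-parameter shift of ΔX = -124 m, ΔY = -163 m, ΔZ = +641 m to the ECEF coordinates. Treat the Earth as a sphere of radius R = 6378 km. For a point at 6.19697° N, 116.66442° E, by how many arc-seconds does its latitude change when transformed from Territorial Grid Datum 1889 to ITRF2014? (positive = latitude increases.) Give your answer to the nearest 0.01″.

Δφ = 20.92″

sin φ = 0.107947, cos φ = 0.994157, sin λ = 0.893650, cos λ = -0.448764.
North component: ΔN = −sin φ cos λ·ΔX − sin φ sin λ·ΔY + cos φ·ΔZ = −(0.107947)(-0.448764)(-124) − (0.107947)(0.893650)(-163) + (0.994157)(641) = 646.97 m.
1° of latitude spans πR/180 = 111317 m, so Δφ = 646.97 / 111317 × 3600 = 20.923″.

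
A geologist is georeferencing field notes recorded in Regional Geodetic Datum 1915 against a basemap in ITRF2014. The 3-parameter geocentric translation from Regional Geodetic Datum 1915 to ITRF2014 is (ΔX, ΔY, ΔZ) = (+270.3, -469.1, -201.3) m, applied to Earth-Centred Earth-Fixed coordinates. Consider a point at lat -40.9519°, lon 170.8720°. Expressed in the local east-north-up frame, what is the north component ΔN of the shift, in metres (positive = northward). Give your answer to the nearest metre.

ΔN = -376 m

The local north axis is (−sin φ cos λ, −sin φ sin λ, cos φ), giving ΔN = -174.918 − 48.776 − 152.034 = -375.73 m.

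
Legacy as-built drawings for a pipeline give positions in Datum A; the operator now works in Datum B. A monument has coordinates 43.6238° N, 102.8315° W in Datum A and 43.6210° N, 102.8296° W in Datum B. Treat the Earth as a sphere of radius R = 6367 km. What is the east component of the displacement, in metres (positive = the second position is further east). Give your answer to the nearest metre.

ΔE = 153 m

Δφ = 43.6210° − 43.6238° = -0.0028°; Δλ = -102.8296° − -102.8315° = +0.0019°.
1° along a meridian = πR/180 = 111125 m.
ΔN = Δφ × 111125 = -311.2 m; ΔE = Δλ × 111125 × cos(43.6238°) = +0.0019 × 111125 × 0.723885 = 152.8 m.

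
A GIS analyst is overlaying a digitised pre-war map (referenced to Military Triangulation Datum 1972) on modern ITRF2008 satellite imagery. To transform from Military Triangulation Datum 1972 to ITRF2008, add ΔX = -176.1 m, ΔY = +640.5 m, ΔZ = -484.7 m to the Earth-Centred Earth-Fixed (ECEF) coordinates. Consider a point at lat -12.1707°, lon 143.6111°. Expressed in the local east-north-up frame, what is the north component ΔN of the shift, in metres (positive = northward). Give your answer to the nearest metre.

The local north axis is (−sin φ cos λ, −sin φ sin λ, cos φ), giving ΔN = 29.887 + 80.110 − 473.806 = -363.81 m.

ΔN = -364 m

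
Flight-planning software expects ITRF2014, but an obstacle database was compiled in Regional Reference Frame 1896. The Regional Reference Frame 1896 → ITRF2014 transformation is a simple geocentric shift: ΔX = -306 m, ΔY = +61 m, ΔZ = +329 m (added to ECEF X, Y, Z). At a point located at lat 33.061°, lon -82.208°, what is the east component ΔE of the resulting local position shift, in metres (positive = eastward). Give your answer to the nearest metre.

ΔE = -295 m

At φ = 33.061°, λ = -82.208°: sin φ = 0.545532, cos φ = 0.838090, sin λ = -0.990767, cos λ = 0.135577.
ΔE = −sin λ·ΔX + cos λ·ΔY = −(-0.990767)·(-306) + (0.135577)·(61) = -294.90 m.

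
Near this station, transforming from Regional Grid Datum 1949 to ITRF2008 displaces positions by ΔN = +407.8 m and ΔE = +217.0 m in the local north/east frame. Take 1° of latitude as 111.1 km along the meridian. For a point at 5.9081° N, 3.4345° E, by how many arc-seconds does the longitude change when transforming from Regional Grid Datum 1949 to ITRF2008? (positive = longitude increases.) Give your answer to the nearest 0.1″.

At latitude 5.9081°, cos φ = 0.994688.
1° of longitude at this latitude = 111.1 × cos φ = 110.51 km, so Δλ = 217.0 / 110509.9 = 0.0019636° = 7.069″.

Δλ = 7.1″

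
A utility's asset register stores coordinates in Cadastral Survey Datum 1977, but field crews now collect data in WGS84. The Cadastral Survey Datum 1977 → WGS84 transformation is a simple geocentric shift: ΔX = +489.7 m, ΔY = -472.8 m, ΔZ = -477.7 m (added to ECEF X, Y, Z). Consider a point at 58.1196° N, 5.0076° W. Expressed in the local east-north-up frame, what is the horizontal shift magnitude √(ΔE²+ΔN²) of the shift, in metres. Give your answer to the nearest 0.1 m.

822.0 m

At φ = 58.1196°, λ = -5.0076°: sin φ = 0.849152, cos φ = 0.528148, sin λ = -0.087288, cos λ = 0.996183.
ΔE = −sin λ·ΔX + cos λ·ΔY = −(-0.087288)·(489.7) + (0.996183)·(-472.8) = -428.25 m.
ΔN = −sin φ cos λ·ΔX − sin φ sin λ·ΔY + cos φ·ΔZ = −(0.849152)(0.996183)(489.7) − (0.849152)(-0.087288)(-472.8) + (0.528148)(-477.7) = -701.58 m.
Horizontal magnitude = √(ΔE² + ΔN²) = √((-428.25)² + (-701.58)²) = 821.96 m.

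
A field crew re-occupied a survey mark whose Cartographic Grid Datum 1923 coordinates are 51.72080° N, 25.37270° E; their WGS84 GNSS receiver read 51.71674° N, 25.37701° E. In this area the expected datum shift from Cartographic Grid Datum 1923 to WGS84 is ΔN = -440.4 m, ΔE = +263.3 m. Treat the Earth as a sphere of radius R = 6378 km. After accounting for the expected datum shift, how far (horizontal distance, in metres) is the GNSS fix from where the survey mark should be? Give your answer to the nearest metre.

36 m

Observed coordinate differences: Δφ = -0.00406°, Δλ = +0.00431°.
Converting to metres (1° lat = 111317 m, cos φ = 0.619494): observed ΔN = -451.9 m, observed ΔE = 297.2 m.
Subtracting the expected shift leaves a residual of -451.9 − (-440.4) = -11.5 m north and 297.2 − (263.3) = 33.9 m east.
Residual distance = √((-11.5)² + 33.9²) = 35.8 m.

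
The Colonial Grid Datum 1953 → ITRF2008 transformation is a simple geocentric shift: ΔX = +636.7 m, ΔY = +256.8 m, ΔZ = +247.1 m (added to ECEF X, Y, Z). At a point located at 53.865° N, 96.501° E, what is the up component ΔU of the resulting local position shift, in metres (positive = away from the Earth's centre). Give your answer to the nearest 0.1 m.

ΔU = 307.5 m

At φ = 53.865°, λ = 96.501°: sin φ = 0.807630, cos φ = 0.589690, sin λ = 0.993570, cos λ = -0.113221.
ΔU = cos φ cos λ·ΔX + cos φ sin λ·ΔY + sin φ·ΔZ = (0.589690)(-0.113221)(636.7) + (0.589690)(0.993570)(256.8) + (0.807630)(247.1) = 307.51 m.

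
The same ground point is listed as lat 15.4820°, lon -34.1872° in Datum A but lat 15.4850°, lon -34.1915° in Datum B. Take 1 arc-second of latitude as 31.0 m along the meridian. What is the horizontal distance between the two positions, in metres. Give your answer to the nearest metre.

Δφ = 15.4850° − 15.4820° = +0.0030°; Δλ = -34.1915° − -34.1872° = -0.0043°.
1° of latitude = 3600 × 31.00 = 111600 m.
ΔN = Δφ × 111600 = 334.8 m; ΔE = Δλ × 111600 × cos(15.4820°) = -0.0043 × 111600 × 0.963714 = -462.5 m.
Distance = √(ΔE² + ΔN²) = √((-462.5)² + 334.8²) = 570.9 m.

571 m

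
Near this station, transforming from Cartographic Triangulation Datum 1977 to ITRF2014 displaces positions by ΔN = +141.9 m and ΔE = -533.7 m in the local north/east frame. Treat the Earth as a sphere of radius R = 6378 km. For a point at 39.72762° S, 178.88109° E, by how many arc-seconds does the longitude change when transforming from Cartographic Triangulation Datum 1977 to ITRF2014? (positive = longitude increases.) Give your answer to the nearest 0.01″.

Δλ = -22.44″

At latitude -39.72762°, cos φ = 0.769092.
One radian of longitude at latitude φ spans R cos φ, so Δλ = ΔE / (R cos φ) = -533.7 / (6378000 × 0.769092) = -1.0880e-04 rad = -22.442″.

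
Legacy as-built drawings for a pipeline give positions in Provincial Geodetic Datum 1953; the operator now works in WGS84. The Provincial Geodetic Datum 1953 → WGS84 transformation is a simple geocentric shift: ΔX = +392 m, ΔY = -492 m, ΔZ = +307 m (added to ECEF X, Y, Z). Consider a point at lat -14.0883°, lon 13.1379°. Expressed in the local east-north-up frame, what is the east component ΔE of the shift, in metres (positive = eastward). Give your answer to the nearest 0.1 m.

ΔE = -568.2 m

At φ = -14.0883°, λ = 13.1379°: sin φ = -0.243417, cos φ = 0.969922, sin λ = 0.227296, cos λ = 0.973826.
ΔE = −sin λ·ΔX + cos λ·ΔY = −(0.227296)·(392) + (0.973826)·(-492) = -568.22 m.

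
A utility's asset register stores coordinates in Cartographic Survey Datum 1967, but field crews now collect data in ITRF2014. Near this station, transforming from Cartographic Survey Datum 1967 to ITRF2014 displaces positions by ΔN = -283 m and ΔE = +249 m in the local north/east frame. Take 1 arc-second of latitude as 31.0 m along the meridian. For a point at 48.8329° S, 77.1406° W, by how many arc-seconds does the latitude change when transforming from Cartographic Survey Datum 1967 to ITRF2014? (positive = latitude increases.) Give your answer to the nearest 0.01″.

1″ of latitude = 31.00 m, so Δφ = -283.0 / 31.00 = -9.129″.

Δφ = -9.13″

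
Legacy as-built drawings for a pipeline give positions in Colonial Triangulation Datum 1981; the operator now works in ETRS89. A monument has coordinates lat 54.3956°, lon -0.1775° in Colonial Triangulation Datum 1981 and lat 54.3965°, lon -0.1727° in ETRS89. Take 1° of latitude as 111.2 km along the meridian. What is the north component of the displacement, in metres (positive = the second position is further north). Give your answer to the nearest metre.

ΔN = 100 m

Δφ = 54.3965° − 54.3956° = +0.0009°; Δλ = -0.1727° − -0.1775° = +0.0048°.
ΔN = Δφ × 111200 = 100.1 m; ΔE = Δλ × 111200 × cos(54.3956°) = +0.0048 × 111200 × 0.582185 = 310.7 m.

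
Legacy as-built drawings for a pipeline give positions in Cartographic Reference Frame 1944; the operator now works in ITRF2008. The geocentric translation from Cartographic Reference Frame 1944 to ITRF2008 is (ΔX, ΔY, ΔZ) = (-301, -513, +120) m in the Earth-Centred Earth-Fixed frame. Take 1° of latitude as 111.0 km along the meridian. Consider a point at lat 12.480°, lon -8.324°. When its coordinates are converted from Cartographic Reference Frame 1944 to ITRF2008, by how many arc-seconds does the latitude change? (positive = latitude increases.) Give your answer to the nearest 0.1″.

sin φ = 0.216099, cos φ = 0.976371, sin λ = -0.144771, cos λ = 0.989465.
North component: ΔN = −sin φ cos λ·ΔX − sin φ sin λ·ΔY + cos φ·ΔZ = −(0.216099)(0.989465)(-301) − (0.216099)(-0.144771)(-513) + (0.976371)(120) = 165.48 m.
1° of latitude spans 111000 m, so Δφ = 165.48 / 111000 × 3600 = 5.367″.

Δφ = 5.4″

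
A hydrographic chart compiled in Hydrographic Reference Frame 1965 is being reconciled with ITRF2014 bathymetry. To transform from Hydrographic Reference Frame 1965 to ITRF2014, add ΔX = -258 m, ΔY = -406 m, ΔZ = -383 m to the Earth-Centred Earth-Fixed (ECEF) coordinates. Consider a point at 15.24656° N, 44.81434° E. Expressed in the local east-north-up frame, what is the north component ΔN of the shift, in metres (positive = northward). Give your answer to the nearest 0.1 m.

ΔN = -246.1 m

The local north axis is (−sin φ cos λ, −sin φ sin λ, cos φ), giving ΔN = 48.130 + 75.251 − 369.520 = -246.14 m.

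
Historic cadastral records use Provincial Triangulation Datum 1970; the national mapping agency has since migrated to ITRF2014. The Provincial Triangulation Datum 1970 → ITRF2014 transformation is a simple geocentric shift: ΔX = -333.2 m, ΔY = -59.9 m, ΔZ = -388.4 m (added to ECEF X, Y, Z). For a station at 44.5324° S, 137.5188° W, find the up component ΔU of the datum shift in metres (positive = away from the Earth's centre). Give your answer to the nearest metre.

The local up (radial) axis is (cos φ cos λ, cos φ sin λ, sin φ), giving ΔU = 175.173 + 28.837 + 272.390 = 476.40 m.

ΔU = 476 m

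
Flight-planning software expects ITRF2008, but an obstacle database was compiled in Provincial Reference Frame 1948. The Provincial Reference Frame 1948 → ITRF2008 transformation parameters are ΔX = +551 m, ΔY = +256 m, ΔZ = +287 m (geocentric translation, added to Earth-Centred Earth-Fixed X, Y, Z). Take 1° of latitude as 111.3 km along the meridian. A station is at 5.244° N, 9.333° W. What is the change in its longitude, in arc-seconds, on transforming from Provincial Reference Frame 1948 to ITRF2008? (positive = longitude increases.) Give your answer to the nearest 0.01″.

Δλ = 11.11″

sin φ = 0.091397, cos φ = 0.995815, sin λ = -0.162172, cos λ = 0.986762.
East component: ΔE = −sin λ·ΔX + cos λ·ΔY = −(-0.162172)(551) + (0.986762)(256) = 341.97 m.
1° of latitude spans 111300 m; at latitude φ, 1° of longitude spans that × cos φ = 110834.2 m, so Δλ = 341.97 / 110834.2 × 3600 = 11.107″.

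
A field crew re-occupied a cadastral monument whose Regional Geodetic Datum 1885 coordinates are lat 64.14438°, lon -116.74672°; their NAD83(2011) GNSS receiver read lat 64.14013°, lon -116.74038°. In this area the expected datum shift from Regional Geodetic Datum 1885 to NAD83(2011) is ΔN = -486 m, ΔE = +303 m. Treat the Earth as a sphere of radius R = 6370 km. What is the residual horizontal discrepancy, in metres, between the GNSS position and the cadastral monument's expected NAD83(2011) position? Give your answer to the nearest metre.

Observed coordinate differences: Δφ = -0.00425°, Δλ = +0.00634°.
Converting to metres (1° lat = 111177 m, cos φ = 0.436105): observed ΔN = -472.5 m, observed ΔE = 307.4 m.
Subtracting the expected shift leaves a residual of -472.5 − (-486) = 13.5 m north and 307.4 − (303) = 4.4 m east.
Residual distance = √(13.5² + 4.4²) = 14.2 m.

14 m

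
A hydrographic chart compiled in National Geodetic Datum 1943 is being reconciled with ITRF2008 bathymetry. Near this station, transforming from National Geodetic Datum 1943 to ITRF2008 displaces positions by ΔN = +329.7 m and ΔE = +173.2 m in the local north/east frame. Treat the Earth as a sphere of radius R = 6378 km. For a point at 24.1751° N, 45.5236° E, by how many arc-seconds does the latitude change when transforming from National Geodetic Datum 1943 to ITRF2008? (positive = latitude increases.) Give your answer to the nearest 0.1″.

On a sphere of radius R, 1 rad of latitude = R, so Δφ = ΔN / R = 329.7 / 6378000 = 5.1693e-05 rad = 10.663″.

Δφ = 10.7″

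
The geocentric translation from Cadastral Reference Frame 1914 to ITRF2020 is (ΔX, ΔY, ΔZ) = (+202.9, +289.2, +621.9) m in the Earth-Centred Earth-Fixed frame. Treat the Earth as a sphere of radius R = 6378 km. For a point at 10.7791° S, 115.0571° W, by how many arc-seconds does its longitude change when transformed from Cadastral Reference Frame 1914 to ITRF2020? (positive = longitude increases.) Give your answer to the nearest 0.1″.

sin φ = -0.187023, cos φ = 0.982356, sin λ = -0.905886, cos λ = -0.423521.
East component: ΔE = −sin λ·ΔX + cos λ·ΔY = −(-0.905886)(202.9) + (-0.423521)(289.2) = 61.32 m.
1° of latitude spans πR/180 = 111317 m; at latitude φ, 1° of longitude spans that × cos φ = 109353.0 m, so Δλ = 61.32 / 109353.0 × 3600 = 2.019″.

Δλ = 2.0″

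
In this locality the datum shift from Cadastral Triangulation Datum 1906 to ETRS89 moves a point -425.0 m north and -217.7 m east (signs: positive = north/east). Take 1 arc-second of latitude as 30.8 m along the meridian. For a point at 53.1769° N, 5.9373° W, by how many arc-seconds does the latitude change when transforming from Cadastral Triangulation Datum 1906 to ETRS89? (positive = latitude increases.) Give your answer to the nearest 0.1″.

Δφ = -13.8″

1″ of latitude = 30.80 m, so Δφ = -425.0 / 30.80 = -13.799″.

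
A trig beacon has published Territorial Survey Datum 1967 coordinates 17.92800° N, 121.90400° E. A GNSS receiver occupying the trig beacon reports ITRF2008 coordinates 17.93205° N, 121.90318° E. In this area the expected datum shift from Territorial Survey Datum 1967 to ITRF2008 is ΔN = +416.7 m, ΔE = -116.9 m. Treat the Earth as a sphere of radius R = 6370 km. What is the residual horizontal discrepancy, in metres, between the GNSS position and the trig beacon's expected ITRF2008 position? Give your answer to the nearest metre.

Observed coordinate differences: Δφ = +0.00405°, Δλ = -0.00082°.
Converting to metres (1° lat = 111177 m, cos φ = 0.951444): observed ΔN = 450.3 m, observed ΔE = -86.7 m.
Subtracting the expected shift leaves a residual of 450.3 − (416.7) = 33.6 m north and -86.7 − (-116.9) = 30.2 m east.
Residual distance = √(33.6² + 30.2²) = 45.1 m.

45 m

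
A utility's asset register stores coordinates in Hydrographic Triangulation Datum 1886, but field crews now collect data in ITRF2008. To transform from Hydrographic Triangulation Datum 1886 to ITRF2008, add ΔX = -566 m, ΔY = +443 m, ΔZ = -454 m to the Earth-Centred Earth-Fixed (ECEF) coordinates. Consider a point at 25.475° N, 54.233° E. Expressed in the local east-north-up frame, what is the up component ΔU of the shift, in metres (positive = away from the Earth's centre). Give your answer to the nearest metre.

ΔU = -169 m

At φ = 25.475°, λ = 54.233°: sin φ = 0.430117, cos φ = 0.902773, sin λ = 0.811401, cos λ = 0.584490.
ΔU = cos φ cos λ·ΔX + cos φ sin λ·ΔY + sin φ·ΔZ = (0.902773)(0.584490)(-566) + (0.902773)(0.811401)(443) + (0.430117)(-454) = -169.43 m.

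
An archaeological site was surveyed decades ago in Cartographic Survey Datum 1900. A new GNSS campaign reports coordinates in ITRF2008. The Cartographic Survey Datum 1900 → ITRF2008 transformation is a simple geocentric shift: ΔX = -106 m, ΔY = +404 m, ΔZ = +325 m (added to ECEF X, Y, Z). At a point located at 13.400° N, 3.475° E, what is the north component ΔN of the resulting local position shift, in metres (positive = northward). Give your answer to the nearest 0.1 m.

The local north axis is (−sin φ cos λ, −sin φ sin λ, cos φ), giving ΔN = 24.520 − 5.675 + 316.152 = 335.00 m.

ΔN = 335.0 m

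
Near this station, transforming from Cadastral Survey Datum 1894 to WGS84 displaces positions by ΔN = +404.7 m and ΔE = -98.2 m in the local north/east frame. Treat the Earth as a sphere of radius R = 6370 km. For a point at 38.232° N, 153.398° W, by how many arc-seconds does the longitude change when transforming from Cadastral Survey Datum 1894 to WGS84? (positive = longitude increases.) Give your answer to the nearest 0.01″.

At latitude 38.232°, cos φ = 0.785511.
One radian of longitude at latitude φ spans R cos φ, so Δλ = ΔE / (R cos φ) = -98.2 / (6370000 × 0.785511) = -1.9625e-05 rad = -4.048″.

Δλ = -4.05″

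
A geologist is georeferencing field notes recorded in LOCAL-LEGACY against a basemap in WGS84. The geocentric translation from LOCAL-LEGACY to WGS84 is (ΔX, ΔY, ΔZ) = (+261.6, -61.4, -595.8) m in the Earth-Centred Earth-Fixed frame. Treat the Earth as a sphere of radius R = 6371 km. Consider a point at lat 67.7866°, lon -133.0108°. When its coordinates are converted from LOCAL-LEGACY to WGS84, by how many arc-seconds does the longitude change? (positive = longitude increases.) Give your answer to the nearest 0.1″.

Δλ = 20.0″

sin φ = 0.925782, cos φ = 0.378057, sin λ = -0.731225, cos λ = -0.682136.
East component: ΔE = −sin λ·ΔX + cos λ·ΔY = −(-0.731225)(261.6) + (-0.682136)(-61.4) = 233.17 m.
1° of latitude spans πR/180 = 111195 m; at latitude φ, 1° of longitude spans that × cos φ = 42038.1 m, so Δλ = 233.17 / 42038.1 × 3600 = 19.968″.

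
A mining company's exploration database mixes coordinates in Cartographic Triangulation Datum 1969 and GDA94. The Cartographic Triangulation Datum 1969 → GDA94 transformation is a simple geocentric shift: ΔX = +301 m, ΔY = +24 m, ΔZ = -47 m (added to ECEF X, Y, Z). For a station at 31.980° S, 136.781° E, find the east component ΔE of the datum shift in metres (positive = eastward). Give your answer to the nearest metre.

The local east axis at (φ, λ) is (−sin λ, cos λ, 0), so ΔE = −sin(136.781°)·301 + cos(136.781°)·24 = -223.61 m.

ΔE = -224 m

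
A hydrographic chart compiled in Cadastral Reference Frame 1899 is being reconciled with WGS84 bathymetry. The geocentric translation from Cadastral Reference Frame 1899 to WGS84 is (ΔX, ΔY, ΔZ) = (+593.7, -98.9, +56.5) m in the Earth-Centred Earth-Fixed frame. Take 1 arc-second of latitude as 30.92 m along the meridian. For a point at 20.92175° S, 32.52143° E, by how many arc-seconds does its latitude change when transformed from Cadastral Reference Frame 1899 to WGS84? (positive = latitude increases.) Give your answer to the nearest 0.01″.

Δφ = 6.87″

sin φ = -0.357093, cos φ = 0.934069, sin λ = 0.537615, cos λ = 0.843190.
North component: ΔN = −sin φ cos λ·ΔX − sin φ sin λ·ΔY + cos φ·ΔZ = −(-0.357093)(0.843190)(593.7) − (-0.357093)(0.537615)(-98.9) + (0.934069)(56.5) = 212.55 m.
1° of latitude spans 3600 × 30.92 = 111312 m, so Δφ = 212.55 / 111312 × 3600 = 6.874″.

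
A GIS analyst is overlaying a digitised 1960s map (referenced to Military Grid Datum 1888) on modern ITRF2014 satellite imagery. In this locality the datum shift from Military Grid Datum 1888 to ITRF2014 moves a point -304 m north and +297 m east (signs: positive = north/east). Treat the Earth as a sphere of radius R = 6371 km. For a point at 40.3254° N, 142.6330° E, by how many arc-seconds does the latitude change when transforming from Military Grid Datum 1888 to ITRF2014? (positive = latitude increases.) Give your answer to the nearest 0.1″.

On a sphere of radius R, 1 rad of latitude = R, so Δφ = ΔN / R = -304.0 / 6371000 = -4.7716e-05 rad = -9.842″.

Δφ = -9.8″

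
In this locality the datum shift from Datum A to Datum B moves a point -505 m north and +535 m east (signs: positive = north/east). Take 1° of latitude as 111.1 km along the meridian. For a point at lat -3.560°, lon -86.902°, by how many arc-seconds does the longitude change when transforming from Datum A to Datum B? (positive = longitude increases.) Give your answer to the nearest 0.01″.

Δλ = 17.37″

At latitude -3.560°, cos φ = 0.998070.
1° of longitude at this latitude = 111.1 × cos φ = 110.89 km, so Δλ = 535.0 / 110885.6 = 0.0048248° = 17.369″.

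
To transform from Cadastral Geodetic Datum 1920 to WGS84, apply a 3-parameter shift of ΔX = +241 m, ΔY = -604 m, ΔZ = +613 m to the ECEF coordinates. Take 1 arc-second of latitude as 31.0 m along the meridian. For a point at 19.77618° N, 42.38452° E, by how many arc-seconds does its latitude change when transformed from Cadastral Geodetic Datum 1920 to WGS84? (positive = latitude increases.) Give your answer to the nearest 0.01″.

sin φ = 0.338347, cos φ = 0.941022, sin λ = 0.674103, cos λ = 0.738637.
North component: ΔN = −sin φ cos λ·ΔX − sin φ sin λ·ΔY + cos φ·ΔZ = −(0.338347)(0.738637)(241) − (0.338347)(0.674103)(-604) + (0.941022)(613) = 654.38 m.
1° of latitude spans 3600 × 31.00 = 111600 m, so Δφ = 654.38 / 111600 × 3600 = 21.109″.

Δφ = 21.11″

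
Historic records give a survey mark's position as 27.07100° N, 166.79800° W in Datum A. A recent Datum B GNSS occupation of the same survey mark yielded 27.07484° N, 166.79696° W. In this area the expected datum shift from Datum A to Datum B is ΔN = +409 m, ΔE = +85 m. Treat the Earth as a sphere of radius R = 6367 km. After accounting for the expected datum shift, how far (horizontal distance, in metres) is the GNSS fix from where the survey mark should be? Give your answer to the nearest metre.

25 m

Observed coordinate differences: Δφ = +0.00384°, Δλ = +0.00104°.
Converting to metres (1° lat = 111125 m, cos φ = 0.890443): observed ΔN = 426.7 m, observed ΔE = 102.9 m.
Subtracting the expected shift leaves a residual of 426.7 − (409) = 17.7 m north and 102.9 − (85) = 17.9 m east.
Residual distance = √(17.7² + 17.9²) = 25.2 m.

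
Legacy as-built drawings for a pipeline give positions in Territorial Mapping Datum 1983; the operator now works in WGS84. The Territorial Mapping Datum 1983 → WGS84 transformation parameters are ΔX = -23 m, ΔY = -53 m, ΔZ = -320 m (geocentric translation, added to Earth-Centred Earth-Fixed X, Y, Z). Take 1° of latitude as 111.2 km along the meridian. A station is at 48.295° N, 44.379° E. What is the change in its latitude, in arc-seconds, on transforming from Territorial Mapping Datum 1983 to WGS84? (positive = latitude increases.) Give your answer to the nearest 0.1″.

Δφ = -5.6″

sin φ = 0.746580, cos φ = 0.665296, sin λ = 0.699401, cos λ = 0.714729.
North component: ΔN = −sin φ cos λ·ΔX − sin φ sin λ·ΔY + cos φ·ΔZ = −(0.746580)(0.714729)(-23) − (0.746580)(0.699401)(-53) + (0.665296)(-320) = -172.95 m.
1° of latitude spans 111200 m, so Δφ = -172.95 / 111200 × 3600 = -5.599″.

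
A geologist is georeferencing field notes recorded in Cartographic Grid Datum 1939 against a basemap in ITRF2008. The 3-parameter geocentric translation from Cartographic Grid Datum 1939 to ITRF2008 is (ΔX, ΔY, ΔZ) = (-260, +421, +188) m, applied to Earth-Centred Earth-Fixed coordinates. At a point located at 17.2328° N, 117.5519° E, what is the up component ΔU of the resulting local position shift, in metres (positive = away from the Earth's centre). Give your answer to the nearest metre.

The local up (radial) axis is (cos φ cos λ, cos φ sin λ, sin φ), giving ΔU = 114.865 + 356.499 + 55.696 = 527.06 m.

ΔU = 527 m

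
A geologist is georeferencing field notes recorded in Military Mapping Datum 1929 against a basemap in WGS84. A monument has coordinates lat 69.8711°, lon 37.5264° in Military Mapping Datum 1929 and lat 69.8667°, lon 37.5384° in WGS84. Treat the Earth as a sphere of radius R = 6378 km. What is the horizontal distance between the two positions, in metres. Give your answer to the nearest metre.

Δφ = 69.8667° − 69.8711° = -0.0044°; Δλ = 37.5384° − 37.5264° = +0.0120°.
1° along a meridian = πR/180 = 111317 m.
ΔN = Δφ × 111317 = -489.8 m; ΔE = Δλ × 111317 × cos(69.8711°) = +0.0120 × 111317 × 0.344133 = 459.7 m.
Distance = √(ΔE² + ΔN²) = √(459.7² + (-489.8)²) = 671.7 m.

672 m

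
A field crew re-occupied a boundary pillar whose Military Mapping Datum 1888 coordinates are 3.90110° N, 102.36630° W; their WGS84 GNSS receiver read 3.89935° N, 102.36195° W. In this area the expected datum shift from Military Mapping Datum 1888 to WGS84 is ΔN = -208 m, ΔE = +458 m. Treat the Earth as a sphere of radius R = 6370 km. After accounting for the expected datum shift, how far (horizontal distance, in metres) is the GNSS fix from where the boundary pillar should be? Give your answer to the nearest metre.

28 m

Observed coordinate differences: Δφ = -0.00175°, Δλ = +0.00435°.
Converting to metres (1° lat = 111177 m, cos φ = 0.997683): observed ΔN = -194.6 m, observed ΔE = 482.5 m.
Subtracting the expected shift leaves a residual of -194.6 − (-208) = 13.4 m north and 482.5 − (458) = 24.5 m east.
Residual distance = √(13.4² + 24.5²) = 27.9 m.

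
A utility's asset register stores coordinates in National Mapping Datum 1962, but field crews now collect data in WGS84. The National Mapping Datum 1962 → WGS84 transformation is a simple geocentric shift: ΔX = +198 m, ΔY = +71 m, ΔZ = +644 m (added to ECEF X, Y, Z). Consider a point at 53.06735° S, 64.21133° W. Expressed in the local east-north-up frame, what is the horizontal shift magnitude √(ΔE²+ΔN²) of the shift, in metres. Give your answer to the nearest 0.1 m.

The local east axis at (φ, λ) is (−sin λ, cos λ, 0), so ΔE = −sin(-64.21133°)·198 + cos(-64.21133°)·71 = 209.17 m.
The local north axis is (−sin φ cos λ, −sin φ sin λ, cos φ), giving ΔN = 68.856 − 51.101 + 386.964 = 404.72 m.
Horizontal magnitude = √(ΔE² + ΔN²) = √(209.17² + 404.72²) = 455.58 m.

455.6 m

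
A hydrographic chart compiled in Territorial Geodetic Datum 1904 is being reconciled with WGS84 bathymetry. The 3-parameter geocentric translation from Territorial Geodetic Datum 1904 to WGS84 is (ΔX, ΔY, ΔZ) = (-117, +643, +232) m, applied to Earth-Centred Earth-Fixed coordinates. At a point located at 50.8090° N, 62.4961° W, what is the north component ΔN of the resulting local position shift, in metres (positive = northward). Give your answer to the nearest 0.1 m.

ΔN = 630.5 m

The local north axis is (−sin φ cos λ, −sin φ sin λ, cos φ), giving ΔN = 41.877 + 442.029 + 146.603 = 630.51 m.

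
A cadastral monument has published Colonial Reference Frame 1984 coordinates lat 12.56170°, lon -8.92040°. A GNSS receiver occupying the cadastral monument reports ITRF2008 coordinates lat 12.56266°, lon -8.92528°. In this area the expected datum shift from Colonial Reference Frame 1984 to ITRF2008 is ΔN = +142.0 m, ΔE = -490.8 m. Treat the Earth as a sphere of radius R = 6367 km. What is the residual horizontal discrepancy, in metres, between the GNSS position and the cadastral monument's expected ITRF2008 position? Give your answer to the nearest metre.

52 m

Observed coordinate differences: Δφ = +0.00096°, Δλ = -0.00488°.
Converting to metres (1° lat = 111125 m, cos φ = 0.976062): observed ΔN = 106.7 m, observed ΔE = -529.3 m.
Subtracting the expected shift leaves a residual of 106.7 − (142.0) = -35.3 m north and -529.3 − (-490.8) = -38.5 m east.
Residual distance = √((-35.3)² + (-38.5)²) = 52.3 m.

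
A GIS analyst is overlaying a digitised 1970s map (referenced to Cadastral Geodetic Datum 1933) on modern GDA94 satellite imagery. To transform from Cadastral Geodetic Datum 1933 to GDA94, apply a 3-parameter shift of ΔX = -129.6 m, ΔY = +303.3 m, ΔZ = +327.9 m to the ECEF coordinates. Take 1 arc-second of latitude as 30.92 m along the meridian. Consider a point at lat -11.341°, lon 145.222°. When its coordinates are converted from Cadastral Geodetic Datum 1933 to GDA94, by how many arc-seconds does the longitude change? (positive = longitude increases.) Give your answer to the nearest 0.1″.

Δλ = -5.8″

sin φ = -0.196648, cos φ = 0.980474, sin λ = 0.570398, cos λ = -0.821368.
East component: ΔE = −sin λ·ΔX + cos λ·ΔY = −(0.570398)(-129.6) + (-0.821368)(303.3) = -175.20 m.
1° of latitude spans 3600 × 30.92 = 111312 m; at latitude φ, 1° of longitude spans that × cos φ = 109138.5 m, so Δλ = -175.20 / 109138.5 × 3600 = -5.779″.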